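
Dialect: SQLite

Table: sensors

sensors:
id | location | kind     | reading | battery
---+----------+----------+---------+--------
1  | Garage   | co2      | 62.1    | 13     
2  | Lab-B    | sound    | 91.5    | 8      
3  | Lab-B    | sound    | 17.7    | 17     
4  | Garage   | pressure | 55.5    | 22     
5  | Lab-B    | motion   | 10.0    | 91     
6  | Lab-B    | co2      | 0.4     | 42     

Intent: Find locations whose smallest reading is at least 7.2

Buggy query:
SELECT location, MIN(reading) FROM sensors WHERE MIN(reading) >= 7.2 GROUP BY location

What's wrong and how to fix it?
Bug: Aggregates like MIN are computed per group after WHERE runs

Fix: Use HAVING for the per-group MIN condition

Corrected query:
SELECT location, MIN(reading) FROM sensors GROUP BY location HAVING MIN(reading) >= 7.2

Result:
location | MIN(reading)
---------+-------------
Garage   | 55.5        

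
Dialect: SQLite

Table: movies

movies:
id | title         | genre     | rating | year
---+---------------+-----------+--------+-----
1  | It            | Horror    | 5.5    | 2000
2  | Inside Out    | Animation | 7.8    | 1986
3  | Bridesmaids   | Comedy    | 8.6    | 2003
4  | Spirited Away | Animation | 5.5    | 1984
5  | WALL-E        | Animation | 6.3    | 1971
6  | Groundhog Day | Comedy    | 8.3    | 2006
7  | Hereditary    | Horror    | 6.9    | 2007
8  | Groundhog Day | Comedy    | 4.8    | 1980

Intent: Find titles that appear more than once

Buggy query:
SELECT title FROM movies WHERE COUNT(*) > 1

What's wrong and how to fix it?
Bug: COUNT(*) is an aggregate and cannot be used in WHERE

Fix: GROUP BY title, then filter groups with HAVING COUNT(*) > 1

Corrected query:
SELECT title FROM movies GROUP BY title HAVING COUNT(*) > 1

Result:
title        
-------------
Groundhog Day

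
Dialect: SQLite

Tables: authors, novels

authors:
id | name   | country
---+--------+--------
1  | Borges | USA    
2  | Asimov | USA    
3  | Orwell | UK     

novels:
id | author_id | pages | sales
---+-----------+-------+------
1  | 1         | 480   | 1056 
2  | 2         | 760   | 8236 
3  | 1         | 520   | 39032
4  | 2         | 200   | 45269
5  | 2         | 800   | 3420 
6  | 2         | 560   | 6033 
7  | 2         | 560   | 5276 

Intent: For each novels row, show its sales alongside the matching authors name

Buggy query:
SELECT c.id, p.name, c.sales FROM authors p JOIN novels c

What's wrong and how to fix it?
Bug: JOIN with no ON clause produces a cartesian product; every novels row pairs with every authors row

Fix: Specify the join condition linking the foreign key to the parent id

Corrected query:
SELECT c.id, p.name, c.sales FROM authors p JOIN novels c ON c.author_id = p.id

Result:
id | name   | sales
---+--------+------
1  | Borges | 1056 
2  | Asimov | 8236 
3  | Borges | 39032
4  | Asimov | 45269
5  | Asimov | 3420 
6  | Asimov | 6033 
7  | Asimov | 5276 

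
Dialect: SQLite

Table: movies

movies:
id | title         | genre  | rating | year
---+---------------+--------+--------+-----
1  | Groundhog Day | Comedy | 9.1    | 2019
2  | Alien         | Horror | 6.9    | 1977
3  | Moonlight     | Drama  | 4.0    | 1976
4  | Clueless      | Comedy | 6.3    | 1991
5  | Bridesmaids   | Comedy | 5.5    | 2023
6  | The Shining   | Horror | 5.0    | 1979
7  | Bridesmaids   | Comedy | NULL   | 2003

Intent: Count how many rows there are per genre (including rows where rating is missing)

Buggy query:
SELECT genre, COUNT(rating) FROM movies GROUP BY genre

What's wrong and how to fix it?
Bug: COUNT(column) counts non-NULL values only; rows with NULL rating aren't counted

Fix: Use COUNT(*) to count all rows regardless of NULL

Corrected query:
SELECT genre, COUNT(*) FROM movies GROUP BY genre

Result:
genre  | COUNT(*)
-------+---------
Comedy | 4       
Drama  | 1       
Horror | 2       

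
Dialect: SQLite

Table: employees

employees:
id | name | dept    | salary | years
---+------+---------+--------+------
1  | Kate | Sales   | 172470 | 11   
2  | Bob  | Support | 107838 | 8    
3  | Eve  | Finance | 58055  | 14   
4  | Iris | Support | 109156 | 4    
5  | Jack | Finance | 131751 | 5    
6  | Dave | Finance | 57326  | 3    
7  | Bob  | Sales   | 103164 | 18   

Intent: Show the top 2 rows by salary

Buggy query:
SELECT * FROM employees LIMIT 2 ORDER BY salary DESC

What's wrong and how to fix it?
Bug: LIMIT must come after ORDER BY

Fix: Swap the clauses: ORDER BY first, then LIMIT

Corrected query:
SELECT * FROM employees ORDER BY salary DESC LIMIT 2

Result:
id | name | dept    | salary | years
---+------+---------+--------+------
1  | Kate | Sales   | 172470 | 11   
5  | Jack | Finance | 131751 | 5    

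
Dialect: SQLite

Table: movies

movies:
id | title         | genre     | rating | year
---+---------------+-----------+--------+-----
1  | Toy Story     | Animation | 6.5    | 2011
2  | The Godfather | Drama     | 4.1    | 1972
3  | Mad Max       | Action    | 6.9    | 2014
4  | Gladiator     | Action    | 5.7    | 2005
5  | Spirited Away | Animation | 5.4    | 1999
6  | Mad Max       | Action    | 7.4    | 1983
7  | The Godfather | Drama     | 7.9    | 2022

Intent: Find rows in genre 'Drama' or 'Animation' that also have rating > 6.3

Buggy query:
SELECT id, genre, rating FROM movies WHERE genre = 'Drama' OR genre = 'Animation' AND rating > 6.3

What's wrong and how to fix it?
Bug: AND binds tighter than OR, so this parses as genre = 'Drama' OR (genre = 'Animation' AND rating > 6.3)

Fix: Group the OR with parentheses (or use IN), then AND the threshold

Corrected query:
SELECT id, genre, rating FROM movies WHERE (genre = 'Drama' OR genre = 'Animation') AND rating > 6.3

Result:
id | genre     | rating
---+-----------+-------
1  | Animation | 6.5   
7  | Drama     | 7.9   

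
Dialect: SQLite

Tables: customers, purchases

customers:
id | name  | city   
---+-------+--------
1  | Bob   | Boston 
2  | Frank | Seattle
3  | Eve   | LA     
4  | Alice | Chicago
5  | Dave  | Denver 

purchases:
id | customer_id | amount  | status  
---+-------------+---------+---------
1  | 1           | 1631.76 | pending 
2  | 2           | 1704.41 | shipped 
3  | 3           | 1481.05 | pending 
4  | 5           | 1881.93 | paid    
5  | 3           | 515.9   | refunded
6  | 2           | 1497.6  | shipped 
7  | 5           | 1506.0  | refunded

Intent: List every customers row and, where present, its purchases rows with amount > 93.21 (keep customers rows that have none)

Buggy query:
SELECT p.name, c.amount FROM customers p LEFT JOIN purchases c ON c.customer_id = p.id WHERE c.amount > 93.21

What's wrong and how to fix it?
Bug: Filtering c.amount in WHERE discards the NULL rows produced by LEFT JOIN, turning it into an inner join

Fix: Put 'c.amount > 93.21' in the JOIN's ON clause instead of WHERE

Corrected query:
SELECT p.name, c.amount FROM customers p LEFT JOIN purchases c ON c.customer_id = p.id AND c.amount > 93.21

Result:
name  | amount 
------+--------
Bob   | 1631.76
Frank | 1497.6 
Frank | 1704.41
Eve   | 515.9  
Eve   | 1481.05
Alice | NULL   
Dave  | 1506   
Dave  | 1881.93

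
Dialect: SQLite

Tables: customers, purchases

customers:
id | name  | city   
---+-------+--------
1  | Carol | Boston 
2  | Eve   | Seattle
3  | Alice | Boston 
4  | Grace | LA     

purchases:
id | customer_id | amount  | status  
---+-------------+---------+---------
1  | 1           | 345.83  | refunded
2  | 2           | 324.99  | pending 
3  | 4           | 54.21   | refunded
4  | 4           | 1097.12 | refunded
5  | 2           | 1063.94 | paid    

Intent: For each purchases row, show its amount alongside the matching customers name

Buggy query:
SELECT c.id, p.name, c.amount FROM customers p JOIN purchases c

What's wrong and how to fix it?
Bug: Missing join condition: each purchases row is matched to all customers rows instead of just its own

Fix: Add ON c.customer_id = p.id to the JOIN

Corrected query:
SELECT c.id, p.name, c.amount FROM customers p JOIN purchases c ON c.customer_id = p.id

Result:
id | name  | amount 
---+-------+--------
1  | Carol | 345.83 
2  | Eve   | 324.99 
3  | Grace | 54.21  
4  | Grace | 1097.12
5  | Eve   | 1063.94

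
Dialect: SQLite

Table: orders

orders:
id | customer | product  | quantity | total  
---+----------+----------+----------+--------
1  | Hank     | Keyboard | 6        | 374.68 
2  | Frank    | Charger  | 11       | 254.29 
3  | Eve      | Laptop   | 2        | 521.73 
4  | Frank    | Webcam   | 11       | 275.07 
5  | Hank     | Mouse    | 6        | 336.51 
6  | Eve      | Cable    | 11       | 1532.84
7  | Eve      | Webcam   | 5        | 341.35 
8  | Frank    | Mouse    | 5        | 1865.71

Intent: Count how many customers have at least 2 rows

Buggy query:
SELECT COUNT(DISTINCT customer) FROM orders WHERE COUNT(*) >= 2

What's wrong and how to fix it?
Bug: COUNT(*) cannot appear in WHERE; the per-group count doesn't exist yet

Fix: Use a subquery that GROUPs and filters with HAVING, then count its rows

Corrected query:
SELECT COUNT(*) FROM (SELECT customer FROM orders GROUP BY customer HAVING COUNT(*) >= 2)

Result:
COUNT(*)
--------
3       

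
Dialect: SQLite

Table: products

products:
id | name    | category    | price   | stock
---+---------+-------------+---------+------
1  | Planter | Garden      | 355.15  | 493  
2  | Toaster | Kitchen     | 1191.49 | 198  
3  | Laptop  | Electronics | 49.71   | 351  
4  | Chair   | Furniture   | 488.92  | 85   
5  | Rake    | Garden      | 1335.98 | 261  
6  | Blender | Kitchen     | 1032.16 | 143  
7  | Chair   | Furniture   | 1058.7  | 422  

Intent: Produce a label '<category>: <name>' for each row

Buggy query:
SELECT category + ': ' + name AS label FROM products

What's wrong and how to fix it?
Bug: SQLite uses || for string concatenation; + coerces text to numbers (yielding 0)

Fix: Replace + with || to concatenate text

Corrected query:
SELECT category || ': ' || name AS label FROM products

Result:
label              
-------------------
Garden: Planter    
Kitchen: Toaster   
Electronics: Laptop
Furniture: Chair   
Garden: Rake       
Kitchen: Blender   
Furniture: Chair   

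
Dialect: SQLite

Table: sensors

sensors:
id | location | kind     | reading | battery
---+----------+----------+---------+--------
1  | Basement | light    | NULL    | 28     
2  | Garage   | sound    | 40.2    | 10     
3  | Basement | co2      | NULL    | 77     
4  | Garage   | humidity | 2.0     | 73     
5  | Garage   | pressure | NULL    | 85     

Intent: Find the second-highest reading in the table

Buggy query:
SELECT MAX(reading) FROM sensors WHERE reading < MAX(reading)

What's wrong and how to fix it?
Bug: The inner MAX is an aggregate inside WHERE, which is not allowed

Fix: Compute the overall MAX in a subquery, then take MAX of rows below it

Corrected query:
SELECT MAX(reading) FROM sensors WHERE reading < (SELECT MAX(reading) FROM sensors)

Result:
MAX(reading)
------------
2           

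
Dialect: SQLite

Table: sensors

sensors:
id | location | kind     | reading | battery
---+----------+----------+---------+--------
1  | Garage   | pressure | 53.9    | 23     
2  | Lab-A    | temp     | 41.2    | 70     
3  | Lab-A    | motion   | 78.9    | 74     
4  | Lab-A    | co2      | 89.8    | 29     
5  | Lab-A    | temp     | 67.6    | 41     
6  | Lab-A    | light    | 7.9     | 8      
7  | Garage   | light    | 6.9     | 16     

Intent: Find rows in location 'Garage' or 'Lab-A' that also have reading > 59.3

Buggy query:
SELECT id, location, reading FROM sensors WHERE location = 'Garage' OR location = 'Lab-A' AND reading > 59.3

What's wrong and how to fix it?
Bug: Without parentheses, AND is evaluated before OR, so the reading filter only applies to the 'Lab-A' branch

Fix: Add parentheses around the OR so the AND applies to both alternatives

Corrected query:
SELECT id, location, reading FROM sensors WHERE (location = 'Garage' OR location = 'Lab-A') AND reading > 59.3

Result:
id | location | reading
---+----------+--------
3  | Lab-A    | 78.9   
4  | Lab-A    | 89.8   
5  | Lab-A    | 67.6   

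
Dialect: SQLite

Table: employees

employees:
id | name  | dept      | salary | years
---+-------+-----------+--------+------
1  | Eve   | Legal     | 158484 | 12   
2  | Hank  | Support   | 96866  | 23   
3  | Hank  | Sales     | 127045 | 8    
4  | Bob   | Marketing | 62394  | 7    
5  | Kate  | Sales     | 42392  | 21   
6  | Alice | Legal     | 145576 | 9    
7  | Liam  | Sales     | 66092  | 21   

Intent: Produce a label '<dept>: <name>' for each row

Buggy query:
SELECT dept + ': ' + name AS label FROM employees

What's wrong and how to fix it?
Bug: SQLite uses || for string concatenation; + coerces text to numbers (yielding 0)

Fix: Replace + with || to concatenate text

Corrected query:
SELECT dept || ': ' || name AS label FROM employees

Result:
label         
--------------
Legal: Eve    
Support: Hank 
Sales: Hank   
Marketing: Bob
Sales: Kate   
Legal: Alice  
Sales: Liam   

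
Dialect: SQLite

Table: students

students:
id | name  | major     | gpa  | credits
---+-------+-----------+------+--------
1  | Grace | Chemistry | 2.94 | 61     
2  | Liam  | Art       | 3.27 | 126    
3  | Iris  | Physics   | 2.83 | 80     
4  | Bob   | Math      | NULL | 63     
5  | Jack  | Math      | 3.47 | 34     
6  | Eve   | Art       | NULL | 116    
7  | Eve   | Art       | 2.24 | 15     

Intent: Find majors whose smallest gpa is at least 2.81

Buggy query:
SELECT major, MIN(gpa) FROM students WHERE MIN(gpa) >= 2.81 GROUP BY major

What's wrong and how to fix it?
Bug: MIN() in WHERE is a misuse of aggregate

Fix: Use HAVING for the per-group MIN condition

Corrected query:
SELECT major, MIN(gpa) FROM students GROUP BY major HAVING MIN(gpa) >= 2.81

Result:
major     | MIN(gpa)
----------+---------
Chemistry | 2.94    
Math      | 3.47    
Physics   | 2.83    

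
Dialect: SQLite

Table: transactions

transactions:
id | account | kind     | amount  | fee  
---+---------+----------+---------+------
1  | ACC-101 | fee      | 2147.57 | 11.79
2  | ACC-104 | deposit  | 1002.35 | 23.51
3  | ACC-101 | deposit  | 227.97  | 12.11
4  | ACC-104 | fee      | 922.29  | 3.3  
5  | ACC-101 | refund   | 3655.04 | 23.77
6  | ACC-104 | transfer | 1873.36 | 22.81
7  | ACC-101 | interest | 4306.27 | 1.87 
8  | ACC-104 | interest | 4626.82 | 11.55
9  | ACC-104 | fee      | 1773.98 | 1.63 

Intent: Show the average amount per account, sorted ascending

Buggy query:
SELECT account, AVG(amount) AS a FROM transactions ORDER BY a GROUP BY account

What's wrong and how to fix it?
Bug: GROUP BY must precede ORDER BY

Fix: Move ORDER BY to the end, after GROUP BY

Corrected query:
SELECT account, AVG(amount) AS a FROM transactions GROUP BY account ORDER BY a

Result:
account | a        
--------+----------
ACC-104 | 2039.76  
ACC-101 | 2584.2125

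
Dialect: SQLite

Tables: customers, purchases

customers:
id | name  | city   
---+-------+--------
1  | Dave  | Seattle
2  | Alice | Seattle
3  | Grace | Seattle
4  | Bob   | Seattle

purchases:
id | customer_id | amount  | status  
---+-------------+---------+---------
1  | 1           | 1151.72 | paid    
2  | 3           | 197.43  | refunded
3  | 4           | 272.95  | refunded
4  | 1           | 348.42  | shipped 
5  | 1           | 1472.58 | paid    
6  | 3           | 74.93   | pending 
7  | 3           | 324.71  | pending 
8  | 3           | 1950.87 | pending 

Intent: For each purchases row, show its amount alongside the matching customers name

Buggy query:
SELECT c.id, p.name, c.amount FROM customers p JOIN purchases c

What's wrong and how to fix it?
Bug: JOIN with no ON clause produces a cartesian product; every purchases row pairs with every customers row

Fix: Specify the join condition linking the foreign key to the parent id

Corrected query:
SELECT c.id, p.name, c.amount FROM customers p JOIN purchases c ON c.customer_id = p.id

Result:
id | name  | amount 
---+-------+--------
1  | Dave  | 1151.72
2  | Grace | 197.43 
3  | Bob   | 272.95 
4  | Dave  | 348.42 
5  | Dave  | 1472.58
6  | Grace | 74.93  
7  | Grace | 324.71 
8  | Grace | 1950.87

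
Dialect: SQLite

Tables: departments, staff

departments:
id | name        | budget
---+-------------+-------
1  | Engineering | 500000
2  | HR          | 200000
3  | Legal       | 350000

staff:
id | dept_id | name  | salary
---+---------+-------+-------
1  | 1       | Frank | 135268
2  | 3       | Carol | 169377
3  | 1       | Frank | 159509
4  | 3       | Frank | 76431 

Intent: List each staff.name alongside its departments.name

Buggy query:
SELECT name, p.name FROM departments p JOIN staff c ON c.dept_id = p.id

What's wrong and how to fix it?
Bug: 'name' exists in both joined tables, so the database can't tell which one is meant

Fix: Qualify the column with its table alias (c.name)

Corrected query:
SELECT c.name, p.name FROM departments p JOIN staff c ON c.dept_id = p.id

Result:
name  | name       
------+------------
Frank | Engineering
Carol | Legal      
Frank | Engineering
Frank | Legal      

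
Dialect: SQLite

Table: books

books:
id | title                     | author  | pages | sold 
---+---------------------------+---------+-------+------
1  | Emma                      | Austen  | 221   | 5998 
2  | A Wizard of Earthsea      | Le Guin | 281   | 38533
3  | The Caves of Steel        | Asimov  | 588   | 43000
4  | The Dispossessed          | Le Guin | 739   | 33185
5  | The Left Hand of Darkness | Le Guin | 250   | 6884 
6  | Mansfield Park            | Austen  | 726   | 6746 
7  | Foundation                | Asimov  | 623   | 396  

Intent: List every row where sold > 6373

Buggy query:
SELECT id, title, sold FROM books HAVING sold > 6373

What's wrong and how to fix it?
Bug: HAVING filters the output of aggregation, but this query has no GROUP BY and no aggregate functions, so SQLite rejects it (HAVING clause on a non-aggregate query); the condition here is per row

Fix: Replace HAVING with WHERE since the condition applies to individual rows

Corrected query:
SELECT id, title, sold FROM books WHERE sold > 6373

Result:
id | title                     | sold 
---+---------------------------+------
2  | A Wizard of Earthsea      | 38533
3  | The Caves of Steel        | 43000
4  | The Dispossessed          | 33185
5  | The Left Hand of Darkness | 6884 
6  | Mansfield Park            | 6746 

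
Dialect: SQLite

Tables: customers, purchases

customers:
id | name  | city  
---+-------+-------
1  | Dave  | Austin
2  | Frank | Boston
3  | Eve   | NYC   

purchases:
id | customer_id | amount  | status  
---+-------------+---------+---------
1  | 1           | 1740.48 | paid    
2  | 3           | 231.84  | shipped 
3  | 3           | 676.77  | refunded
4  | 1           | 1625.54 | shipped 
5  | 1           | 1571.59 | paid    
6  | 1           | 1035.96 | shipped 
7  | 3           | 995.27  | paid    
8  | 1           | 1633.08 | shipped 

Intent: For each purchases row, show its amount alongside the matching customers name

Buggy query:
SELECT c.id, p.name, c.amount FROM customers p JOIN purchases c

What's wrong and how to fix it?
Bug: Missing join condition: each purchases row is matched to all customers rows instead of just its own

Fix: Add ON c.customer_id = p.id to the JOIN

Corrected query:
SELECT c.id, p.name, c.amount FROM customers p JOIN purchases c ON c.customer_id = p.id

Result:
id | name | amount 
---+------+--------
1  | Dave | 1740.48
2  | Eve  | 231.84 
3  | Eve  | 676.77 
4  | Dave | 1625.54
5  | Dave | 1571.59
6  | Dave | 1035.96
7  | Eve  | 995.27 
8  | Dave | 1633.08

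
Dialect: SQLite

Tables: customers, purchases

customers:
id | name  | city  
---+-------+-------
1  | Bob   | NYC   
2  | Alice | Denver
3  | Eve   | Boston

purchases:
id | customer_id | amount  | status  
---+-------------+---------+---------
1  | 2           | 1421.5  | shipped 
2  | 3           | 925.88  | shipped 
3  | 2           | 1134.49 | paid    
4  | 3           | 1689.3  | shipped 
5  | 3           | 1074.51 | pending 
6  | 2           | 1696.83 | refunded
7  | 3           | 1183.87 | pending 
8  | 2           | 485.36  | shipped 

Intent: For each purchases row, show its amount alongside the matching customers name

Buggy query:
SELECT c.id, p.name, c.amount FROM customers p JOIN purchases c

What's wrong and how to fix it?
Bug: Missing join condition: each purchases row is matched to all customers rows instead of just its own

Fix: Specify the join condition linking the foreign key to the parent id

Corrected query:
SELECT c.id, p.name, c.amount FROM customers p JOIN purchases c ON c.customer_id = p.id

Result:
id | name  | amount 
---+-------+--------
1  | Alice | 1421.5 
2  | Eve   | 925.88 
3  | Alice | 1134.49
4  | Eve   | 1689.3 
5  | Eve   | 1074.51
6  | Alice | 1696.83
7  | Eve   | 1183.87
8  | Alice | 485.36 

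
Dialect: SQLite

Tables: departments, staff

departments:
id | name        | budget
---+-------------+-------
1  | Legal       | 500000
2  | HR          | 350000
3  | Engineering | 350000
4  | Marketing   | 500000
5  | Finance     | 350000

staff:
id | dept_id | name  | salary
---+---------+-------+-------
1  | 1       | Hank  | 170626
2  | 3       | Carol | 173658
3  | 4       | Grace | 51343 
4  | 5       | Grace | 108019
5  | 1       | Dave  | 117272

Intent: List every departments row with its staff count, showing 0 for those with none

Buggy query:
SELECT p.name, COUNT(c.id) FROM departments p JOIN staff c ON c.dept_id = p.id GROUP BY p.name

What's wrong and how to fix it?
Bug: INNER JOIN drops departments rows that have no matching staff rows

Fix: Use LEFT JOIN so parents without children still appear (COUNT(c.id) gives 0)

Corrected query:
SELECT p.name, COUNT(c.id) FROM departments p LEFT JOIN staff c ON c.dept_id = p.id GROUP BY p.name

Result:
name        | COUNT(c.id)
------------+------------
Engineering | 1          
Finance     | 1          
HR          | 0          
Legal       | 2          
Marketing   | 1          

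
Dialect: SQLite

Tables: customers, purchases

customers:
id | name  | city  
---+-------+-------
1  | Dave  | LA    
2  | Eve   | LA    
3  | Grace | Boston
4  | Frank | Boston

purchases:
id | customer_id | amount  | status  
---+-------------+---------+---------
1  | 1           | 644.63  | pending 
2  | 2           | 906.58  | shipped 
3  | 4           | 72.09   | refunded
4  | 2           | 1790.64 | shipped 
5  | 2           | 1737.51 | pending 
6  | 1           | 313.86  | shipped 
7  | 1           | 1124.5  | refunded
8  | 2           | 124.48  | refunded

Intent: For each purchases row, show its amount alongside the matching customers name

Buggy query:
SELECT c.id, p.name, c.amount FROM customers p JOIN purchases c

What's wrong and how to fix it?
Bug: JOIN with no ON clause produces a cartesian product; every purchases row pairs with every customers row

Fix: Add ON c.customer_id = p.id to the JOIN

Corrected query:
SELECT c.id, p.name, c.amount FROM customers p JOIN purchases c ON c.customer_id = p.id

Result:
id | name  | amount 
---+-------+--------
1  | Dave  | 644.63 
2  | Eve   | 906.58 
3  | Frank | 72.09  
4  | Eve   | 1790.64
5  | Eve   | 1737.51
6  | Dave  | 313.86 
7  | Dave  | 1124.5 
8  | Eve   | 124.48 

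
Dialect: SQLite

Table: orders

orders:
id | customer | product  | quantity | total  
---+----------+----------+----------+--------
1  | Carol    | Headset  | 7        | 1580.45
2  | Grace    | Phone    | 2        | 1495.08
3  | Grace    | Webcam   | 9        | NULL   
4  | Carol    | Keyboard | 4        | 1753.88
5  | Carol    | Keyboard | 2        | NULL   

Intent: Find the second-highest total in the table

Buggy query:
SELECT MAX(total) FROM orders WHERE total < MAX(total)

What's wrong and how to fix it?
Bug: The inner MAX is an aggregate inside WHERE, which is not allowed

Fix: Put the inner MAX in a scalar subquery

Corrected query:
SELECT MAX(total) FROM orders WHERE total < (SELECT MAX(total) FROM orders)

Result:
MAX(total)
----------
1580.45   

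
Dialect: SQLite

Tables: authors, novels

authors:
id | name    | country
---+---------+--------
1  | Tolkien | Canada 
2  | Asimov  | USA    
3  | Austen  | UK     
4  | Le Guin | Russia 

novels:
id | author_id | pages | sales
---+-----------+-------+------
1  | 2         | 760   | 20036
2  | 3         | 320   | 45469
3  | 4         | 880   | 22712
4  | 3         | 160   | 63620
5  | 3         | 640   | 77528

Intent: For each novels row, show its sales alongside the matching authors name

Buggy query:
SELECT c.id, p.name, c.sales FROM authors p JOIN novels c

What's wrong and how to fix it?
Bug: JOIN with no ON clause produces a cartesian product; every novels row pairs with every authors row

Fix: Add ON c.author_id = p.id to the JOIN

Corrected query:
SELECT c.id, p.name, c.sales FROM authors p JOIN novels c ON c.author_id = p.id

Result:
id | name    | sales
---+---------+------
1  | Asimov  | 20036
2  | Austen  | 45469
3  | Le Guin | 22712
4  | Austen  | 63620
5  | Austen  | 77528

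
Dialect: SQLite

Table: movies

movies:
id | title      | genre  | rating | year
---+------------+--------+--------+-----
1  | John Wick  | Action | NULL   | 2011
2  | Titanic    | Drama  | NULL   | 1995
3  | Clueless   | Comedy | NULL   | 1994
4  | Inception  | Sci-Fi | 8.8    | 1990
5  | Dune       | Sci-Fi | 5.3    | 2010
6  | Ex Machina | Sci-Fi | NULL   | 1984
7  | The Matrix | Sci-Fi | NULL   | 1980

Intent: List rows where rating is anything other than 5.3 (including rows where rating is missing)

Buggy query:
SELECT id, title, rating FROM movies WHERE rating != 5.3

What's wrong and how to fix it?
Bug: 'rating != 5.3' is unknown when rating is NULL, so NULL rows are silently excluded

Fix: Handle NULL separately with IS NULL alongside the inequality

Corrected query:
SELECT id, title, rating FROM movies WHERE rating != 5.3 OR rating IS NULL

Result:
id | title      | rating
---+------------+-------
1  | John Wick  | NULL  
2  | Titanic    | NULL  
3  | Clueless   | NULL  
4  | Inception  | 8.8   
6  | Ex Machina | NULL  
7  | The Matrix | NULL  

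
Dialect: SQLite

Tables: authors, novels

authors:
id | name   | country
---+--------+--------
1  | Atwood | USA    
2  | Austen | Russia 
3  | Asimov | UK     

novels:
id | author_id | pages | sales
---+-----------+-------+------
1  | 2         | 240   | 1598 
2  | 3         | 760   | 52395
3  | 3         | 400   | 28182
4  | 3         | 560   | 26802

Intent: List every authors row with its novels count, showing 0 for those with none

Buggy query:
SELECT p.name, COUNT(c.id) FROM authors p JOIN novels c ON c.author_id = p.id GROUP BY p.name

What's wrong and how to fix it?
Bug: An inner join excludes parents with zero children

Fix: Switch to LEFT JOIN to retain unmatched parent rows

Corrected query:
SELECT p.name, COUNT(c.id) FROM authors p LEFT JOIN novels c ON c.author_id = p.id GROUP BY p.name

Result:
name   | COUNT(c.id)
-------+------------
Asimov | 3          
Atwood | 0          
Austen | 1          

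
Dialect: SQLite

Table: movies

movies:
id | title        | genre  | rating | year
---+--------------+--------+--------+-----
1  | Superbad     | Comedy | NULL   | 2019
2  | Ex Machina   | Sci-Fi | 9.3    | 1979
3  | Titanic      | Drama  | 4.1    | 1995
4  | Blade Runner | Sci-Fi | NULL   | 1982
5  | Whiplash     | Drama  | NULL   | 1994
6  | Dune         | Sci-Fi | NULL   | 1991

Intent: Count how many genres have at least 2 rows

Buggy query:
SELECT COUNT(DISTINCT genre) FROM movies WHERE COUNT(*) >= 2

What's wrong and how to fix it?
Bug: WHERE filters individual rows, not groups, so a group-level COUNT is invalid there

Fix: Use a subquery that GROUPs and filters with HAVING, then count its rows

Corrected query:
SELECT COUNT(*) FROM (SELECT genre FROM movies GROUP BY genre HAVING COUNT(*) >= 2)

Result:
COUNT(*)
--------
2       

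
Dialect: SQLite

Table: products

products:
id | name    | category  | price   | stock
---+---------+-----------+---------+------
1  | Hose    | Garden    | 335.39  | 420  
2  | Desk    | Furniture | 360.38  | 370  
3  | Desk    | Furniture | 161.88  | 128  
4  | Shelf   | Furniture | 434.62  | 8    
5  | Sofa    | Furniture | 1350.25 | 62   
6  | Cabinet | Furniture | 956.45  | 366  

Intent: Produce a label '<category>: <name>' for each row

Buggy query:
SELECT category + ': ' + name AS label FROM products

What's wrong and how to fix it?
Bug: '+' is numeric addition; on text columns SQLite converts them to 0 instead of concatenating

Fix: Use the || operator for string concatenation

Corrected query:
SELECT category || ': ' || name AS label FROM products

Result:
label             
------------------
Garden: Hose      
Furniture: Desk   
Furniture: Desk   
Furniture: Shelf  
Furniture: Sofa   
Furniture: Cabinet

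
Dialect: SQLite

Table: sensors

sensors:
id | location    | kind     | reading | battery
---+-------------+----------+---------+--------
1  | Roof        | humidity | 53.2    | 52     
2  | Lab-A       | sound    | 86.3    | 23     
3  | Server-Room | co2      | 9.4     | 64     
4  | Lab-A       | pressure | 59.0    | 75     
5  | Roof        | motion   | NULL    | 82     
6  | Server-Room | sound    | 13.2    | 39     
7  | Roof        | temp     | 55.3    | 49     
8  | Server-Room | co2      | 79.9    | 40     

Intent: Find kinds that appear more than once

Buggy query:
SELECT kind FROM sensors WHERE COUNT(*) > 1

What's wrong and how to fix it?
Bug: WHERE can't reference COUNT(*); aggregates are computed after WHERE

Fix: GROUP BY kind, then filter groups with HAVING COUNT(*) > 1

Corrected query:
SELECT kind FROM sensors GROUP BY kind HAVING COUNT(*) > 1

Result:
kind 
-----
co2  
sound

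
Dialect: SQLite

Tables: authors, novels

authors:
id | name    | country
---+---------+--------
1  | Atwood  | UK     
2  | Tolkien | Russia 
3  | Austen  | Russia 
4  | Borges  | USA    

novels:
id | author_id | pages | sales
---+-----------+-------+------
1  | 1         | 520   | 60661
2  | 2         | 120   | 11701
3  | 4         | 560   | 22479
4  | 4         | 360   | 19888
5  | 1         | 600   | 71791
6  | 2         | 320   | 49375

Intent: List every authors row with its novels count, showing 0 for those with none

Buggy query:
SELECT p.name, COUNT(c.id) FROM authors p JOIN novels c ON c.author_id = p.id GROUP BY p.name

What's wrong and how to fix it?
Bug: An inner join excludes parents with zero children

Fix: Switch to LEFT JOIN to retain unmatched parent rows

Corrected query:
SELECT p.name, COUNT(c.id) FROM authors p LEFT JOIN novels c ON c.author_id = p.id GROUP BY p.name

Result:
name    | COUNT(c.id)
--------+------------
Atwood  | 2          
Austen  | 0          
Borges  | 2          
Tolkien | 2          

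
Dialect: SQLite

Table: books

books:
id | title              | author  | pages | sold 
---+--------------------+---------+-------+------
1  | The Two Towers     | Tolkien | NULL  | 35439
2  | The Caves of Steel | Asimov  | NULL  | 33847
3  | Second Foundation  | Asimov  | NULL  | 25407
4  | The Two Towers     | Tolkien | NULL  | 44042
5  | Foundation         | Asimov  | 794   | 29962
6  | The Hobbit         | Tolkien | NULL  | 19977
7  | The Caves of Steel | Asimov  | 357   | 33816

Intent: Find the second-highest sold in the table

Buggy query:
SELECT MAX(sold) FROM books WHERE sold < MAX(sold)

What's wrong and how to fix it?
Bug: The inner MAX is an aggregate inside WHERE, which is not allowed

Fix: Compute the overall MAX in a subquery, then take MAX of rows below it

Corrected query:
SELECT MAX(sold) FROM books WHERE sold < (SELECT MAX(sold) FROM books)

Result:
MAX(sold)
---------
35439    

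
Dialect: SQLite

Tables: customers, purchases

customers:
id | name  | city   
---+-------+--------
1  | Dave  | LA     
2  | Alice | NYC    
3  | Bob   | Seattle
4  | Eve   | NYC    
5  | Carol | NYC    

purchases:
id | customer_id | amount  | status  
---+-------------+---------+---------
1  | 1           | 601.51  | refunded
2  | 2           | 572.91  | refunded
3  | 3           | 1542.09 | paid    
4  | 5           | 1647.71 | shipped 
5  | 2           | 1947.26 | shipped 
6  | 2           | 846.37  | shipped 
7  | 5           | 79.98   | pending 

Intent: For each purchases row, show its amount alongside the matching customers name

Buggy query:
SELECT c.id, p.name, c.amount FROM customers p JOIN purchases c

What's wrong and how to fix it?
Bug: Missing join condition: each purchases row is matched to all customers rows instead of just its own

Fix: Add ON c.customer_id = p.id to the JOIN

Corrected query:
SELECT c.id, p.name, c.amount FROM customers p JOIN purchases c ON c.customer_id = p.id

Result:
id | name  | amount 
---+-------+--------
1  | Dave  | 601.51 
2  | Alice | 572.91 
3  | Bob   | 1542.09
4  | Carol | 1647.71
5  | Alice | 1947.26
6  | Alice | 846.37 
7  | Carol | 79.98  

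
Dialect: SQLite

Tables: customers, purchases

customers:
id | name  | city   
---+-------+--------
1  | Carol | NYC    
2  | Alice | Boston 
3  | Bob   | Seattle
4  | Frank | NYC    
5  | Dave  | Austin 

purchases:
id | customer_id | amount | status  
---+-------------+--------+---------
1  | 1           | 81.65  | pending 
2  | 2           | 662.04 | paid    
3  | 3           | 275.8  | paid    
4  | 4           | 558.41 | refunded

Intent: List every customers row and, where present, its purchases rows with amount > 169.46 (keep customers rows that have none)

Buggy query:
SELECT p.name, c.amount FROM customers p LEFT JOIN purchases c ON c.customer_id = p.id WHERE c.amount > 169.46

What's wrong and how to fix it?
Bug: A WHERE condition on the right-hand table after LEFT JOIN drops unmatched parents

Fix: Put 'c.amount > 169.46' in the JOIN's ON clause instead of WHERE

Corrected query:
SELECT p.name, c.amount FROM customers p LEFT JOIN purchases c ON c.customer_id = p.id AND c.amount > 169.46

Result:
name  | amount
------+-------
Carol | NULL  
Alice | 662.04
Bob   | 275.8 
Frank | 558.41
Dave  | NULL  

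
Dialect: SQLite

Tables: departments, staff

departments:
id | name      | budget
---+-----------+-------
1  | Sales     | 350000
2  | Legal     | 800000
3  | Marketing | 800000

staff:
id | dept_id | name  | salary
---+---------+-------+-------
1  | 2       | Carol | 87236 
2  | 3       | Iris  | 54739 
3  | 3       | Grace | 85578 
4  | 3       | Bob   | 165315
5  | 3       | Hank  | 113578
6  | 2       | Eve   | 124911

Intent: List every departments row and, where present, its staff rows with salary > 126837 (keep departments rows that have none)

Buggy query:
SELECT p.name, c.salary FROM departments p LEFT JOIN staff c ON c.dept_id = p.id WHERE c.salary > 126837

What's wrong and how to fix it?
Bug: A WHERE condition on the right-hand table after LEFT JOIN drops unmatched parents

Fix: Put 'c.salary > 126837' in the JOIN's ON clause instead of WHERE

Corrected query:
SELECT p.name, c.salary FROM departments p LEFT JOIN staff c ON c.dept_id = p.id AND c.salary > 126837

Result:
name      | salary
----------+-------
Sales     | NULL  
Legal     | NULL  
Marketing | 165315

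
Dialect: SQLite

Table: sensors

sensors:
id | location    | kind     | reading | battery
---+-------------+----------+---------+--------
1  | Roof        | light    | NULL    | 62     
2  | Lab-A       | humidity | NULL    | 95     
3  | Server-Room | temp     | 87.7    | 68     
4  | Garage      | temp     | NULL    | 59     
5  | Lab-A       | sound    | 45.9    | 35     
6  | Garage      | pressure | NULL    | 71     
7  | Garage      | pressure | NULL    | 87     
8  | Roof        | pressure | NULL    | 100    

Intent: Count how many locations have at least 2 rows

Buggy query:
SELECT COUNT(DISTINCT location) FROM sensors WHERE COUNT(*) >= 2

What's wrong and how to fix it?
Bug: WHERE filters individual rows, not groups, so a group-level COUNT is invalid there

Fix: Group first with HAVING COUNT(*) >= 2, then COUNT the resulting groups

Corrected query:
SELECT COUNT(*) FROM (SELECT location FROM sensors GROUP BY location HAVING COUNT(*) >= 2)

Result:
COUNT(*)
--------
3       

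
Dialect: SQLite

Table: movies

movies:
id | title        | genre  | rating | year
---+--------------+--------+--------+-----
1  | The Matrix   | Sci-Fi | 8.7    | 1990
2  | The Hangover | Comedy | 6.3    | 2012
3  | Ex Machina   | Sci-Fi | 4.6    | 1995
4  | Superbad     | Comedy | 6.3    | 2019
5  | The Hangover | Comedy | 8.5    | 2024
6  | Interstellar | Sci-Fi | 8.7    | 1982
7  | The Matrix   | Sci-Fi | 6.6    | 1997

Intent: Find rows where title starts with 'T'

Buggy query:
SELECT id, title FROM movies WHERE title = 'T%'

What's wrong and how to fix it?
Bug: '=' compares the literal string including the % character; pattern matching needs LIKE

Fix: Replace '=' with LIKE so 'T%' is treated as a pattern

Corrected query:
SELECT id, title FROM movies WHERE title LIKE 'T%'

Result:
id | title       
---+-------------
1  | The Matrix  
2  | The Hangover
5  | The Hangover
7  | The Matrix  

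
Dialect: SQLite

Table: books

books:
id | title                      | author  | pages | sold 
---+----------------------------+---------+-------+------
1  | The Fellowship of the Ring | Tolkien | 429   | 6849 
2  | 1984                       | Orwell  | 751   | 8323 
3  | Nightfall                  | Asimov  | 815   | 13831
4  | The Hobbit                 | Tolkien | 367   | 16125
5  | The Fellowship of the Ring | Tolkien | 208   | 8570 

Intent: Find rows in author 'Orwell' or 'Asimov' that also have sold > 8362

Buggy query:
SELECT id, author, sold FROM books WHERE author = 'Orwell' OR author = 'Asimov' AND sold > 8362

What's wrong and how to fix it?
Bug: Without parentheses, AND is evaluated before OR, so the sold filter only applies to the 'Asimov' branch

Fix: Group the OR with parentheses (or use IN), then AND the threshold

Corrected query:
SELECT id, author, sold FROM books WHERE (author = 'Orwell' OR author = 'Asimov') AND sold > 8362

Result:
id | author | sold 
---+--------+------
3  | Asimov | 13831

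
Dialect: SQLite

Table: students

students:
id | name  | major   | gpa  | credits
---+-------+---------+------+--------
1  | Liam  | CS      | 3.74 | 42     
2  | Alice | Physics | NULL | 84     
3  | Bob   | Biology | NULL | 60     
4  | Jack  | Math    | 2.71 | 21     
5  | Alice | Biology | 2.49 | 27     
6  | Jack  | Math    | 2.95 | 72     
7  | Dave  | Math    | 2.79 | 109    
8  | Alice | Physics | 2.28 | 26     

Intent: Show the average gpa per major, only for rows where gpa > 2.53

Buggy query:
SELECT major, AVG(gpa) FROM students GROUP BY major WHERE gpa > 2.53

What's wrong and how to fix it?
Bug: WHERE cannot follow GROUP BY

Fix: Place WHERE between FROM and GROUP BY

Corrected query:
SELECT major, AVG(gpa) FROM students WHERE gpa > 2.53 GROUP BY major

Result:
major | AVG(gpa)
------+---------
CS    | 3.74    
Math  | 2.816667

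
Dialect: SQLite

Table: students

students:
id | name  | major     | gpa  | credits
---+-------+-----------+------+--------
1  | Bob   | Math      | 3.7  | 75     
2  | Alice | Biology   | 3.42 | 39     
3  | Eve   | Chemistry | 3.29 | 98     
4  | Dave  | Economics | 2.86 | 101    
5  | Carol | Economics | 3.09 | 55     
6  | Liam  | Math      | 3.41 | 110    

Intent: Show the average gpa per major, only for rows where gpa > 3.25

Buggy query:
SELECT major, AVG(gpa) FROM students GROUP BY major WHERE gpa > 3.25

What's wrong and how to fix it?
Bug: Row-level WHERE must come before GROUP BY in the clause order

Fix: Move the WHERE clause before GROUP BY

Corrected query:
SELECT major, AVG(gpa) FROM students WHERE gpa > 3.25 GROUP BY major

Result:
major     | AVG(gpa)
----------+---------
Biology   | 3.42    
Chemistry | 3.29    
Math      | 3.555   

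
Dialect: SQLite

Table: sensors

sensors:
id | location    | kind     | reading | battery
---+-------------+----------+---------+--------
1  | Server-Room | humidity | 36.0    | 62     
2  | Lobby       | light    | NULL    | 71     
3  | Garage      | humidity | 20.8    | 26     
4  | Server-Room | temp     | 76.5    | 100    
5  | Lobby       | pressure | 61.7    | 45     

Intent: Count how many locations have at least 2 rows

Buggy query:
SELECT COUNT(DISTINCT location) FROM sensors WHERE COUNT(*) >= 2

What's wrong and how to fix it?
Bug: COUNT(*) cannot appear in WHERE; the per-group count doesn't exist yet

Fix: Use a subquery that GROUPs and filters with HAVING, then count its rows

Corrected query:
SELECT COUNT(*) FROM (SELECT location FROM sensors GROUP BY location HAVING COUNT(*) >= 2)

Result:
COUNT(*)
--------
2       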